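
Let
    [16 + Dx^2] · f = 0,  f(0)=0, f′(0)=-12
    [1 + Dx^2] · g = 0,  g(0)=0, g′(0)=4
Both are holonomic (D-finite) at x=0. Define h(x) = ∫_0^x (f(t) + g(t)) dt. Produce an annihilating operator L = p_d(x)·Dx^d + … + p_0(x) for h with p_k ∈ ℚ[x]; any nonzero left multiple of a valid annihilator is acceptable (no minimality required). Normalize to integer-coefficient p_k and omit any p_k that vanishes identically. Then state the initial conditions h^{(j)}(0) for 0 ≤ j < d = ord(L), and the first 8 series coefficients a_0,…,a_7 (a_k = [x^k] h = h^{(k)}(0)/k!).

f: a_k = 0, -12, 0, 32, 0, -128/5, 0, 1024/105, …
g: a_k = 0, 4, 0, -2/3, 0, 1/30, 0, -1/1260, …
h₀=f+g: left-lcm gives L₀, ord ≤ 4.
Integrate: L := L₀·Dx.
L = 16·Dx + 17·Dx^3 + Dx^5  (order 5).
h: a_k = 0, 0, -4, 0, 47/6, 0, -767/180, 0, …
ICs: h(0) = 0, h′(0) = 0, h′′(0) = -8, h′′′(0) = 0, h′′′′(0) = 188.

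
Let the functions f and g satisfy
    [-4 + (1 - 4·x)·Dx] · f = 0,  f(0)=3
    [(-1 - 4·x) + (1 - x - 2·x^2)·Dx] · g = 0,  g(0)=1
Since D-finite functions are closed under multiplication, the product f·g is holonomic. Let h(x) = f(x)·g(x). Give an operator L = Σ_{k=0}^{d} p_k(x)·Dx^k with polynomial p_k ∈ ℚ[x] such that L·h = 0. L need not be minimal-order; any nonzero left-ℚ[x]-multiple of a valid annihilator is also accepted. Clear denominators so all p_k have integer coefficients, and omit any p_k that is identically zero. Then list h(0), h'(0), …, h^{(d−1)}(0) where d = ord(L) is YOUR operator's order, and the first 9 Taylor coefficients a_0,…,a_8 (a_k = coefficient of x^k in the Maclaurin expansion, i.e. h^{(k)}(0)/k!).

L = (-5 + 4·x + 24·x^2) + (1 - 5·x + 2·x^2 + 8·x^3)·Dx  (order 1).
h: a_k = 3, 15, 69, 291, 1197, 4851, 19533, 78387, 314061, …
ICs: h(0) = 3.

f: a_k = 3, 12, 48, 192, 768, 3072, 12288, 49152, 196608, …
g: a_k = 1, 1, 3, 5, 11, 21, 43, 85, 171, …
f·g: L₀ = L_f ⊗_s L_g, ord ≤ 1·1.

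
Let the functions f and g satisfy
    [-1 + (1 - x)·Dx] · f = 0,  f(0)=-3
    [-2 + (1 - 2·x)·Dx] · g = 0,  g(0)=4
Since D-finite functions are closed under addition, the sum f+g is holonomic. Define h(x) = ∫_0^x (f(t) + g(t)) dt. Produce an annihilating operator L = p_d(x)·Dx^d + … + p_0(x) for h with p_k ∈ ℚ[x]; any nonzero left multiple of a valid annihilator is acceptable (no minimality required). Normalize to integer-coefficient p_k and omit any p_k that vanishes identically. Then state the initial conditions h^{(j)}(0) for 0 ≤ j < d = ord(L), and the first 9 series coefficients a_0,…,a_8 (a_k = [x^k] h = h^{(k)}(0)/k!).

L = -4·Dx + (6 - 8·x)·Dx^2 + (-1 + 3·x - 2·x^2)·Dx^3  (order 3).
h: a_k = 0, 1, 5/2, 13/3, 29/4, 61/5, 125/6, 253/7, 509/8, …
ICs: h(0) = 0, h′(0) = 1, h′′(0) = 5.

f: a_k = -3, -3, -3, -3, -3, -3, -3, -3, -3, …
g: a_k = 4, 8, 16, 32, 64, 128, 256, 512, 1024, …
L₀ := lclm(L_f,L_g); ord L₀ ≤ 1+1.
h=∫₀ˣh₀: take L = L₀·Dx.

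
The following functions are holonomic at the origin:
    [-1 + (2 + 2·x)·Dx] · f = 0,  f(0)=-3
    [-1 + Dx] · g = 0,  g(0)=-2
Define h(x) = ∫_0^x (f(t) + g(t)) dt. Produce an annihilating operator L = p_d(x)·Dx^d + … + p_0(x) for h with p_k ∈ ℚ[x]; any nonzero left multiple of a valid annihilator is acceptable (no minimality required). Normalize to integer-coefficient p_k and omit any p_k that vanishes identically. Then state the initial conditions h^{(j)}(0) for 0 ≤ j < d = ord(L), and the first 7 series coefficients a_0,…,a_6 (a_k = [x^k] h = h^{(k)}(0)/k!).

f: a_k = -3, -3/2, 3/8, -3/16, 15/128, -21/256, 63/1024, …
g: a_k = -2, -2, -1, -1/3, -1/12, -1/60, -1/360, …
h₀=f+g: left-lcm gives L₀, ord ≤ 2.
h=∫₀ˣh₀: take L = L₀·Dx.
L = (3 + 2·x)·Dx + (-5 - 8·x - 4·x^2)·Dx^2 + (2 + 6·x + 4·x^2)·Dx^3  (order 3).
h: a_k = 0, -5, -7/4, -5/24, -25/192, 13/1920, -379/23040, …
ICs: h(0) = 0, h′(0) = -5, h′′(0) = -7/2.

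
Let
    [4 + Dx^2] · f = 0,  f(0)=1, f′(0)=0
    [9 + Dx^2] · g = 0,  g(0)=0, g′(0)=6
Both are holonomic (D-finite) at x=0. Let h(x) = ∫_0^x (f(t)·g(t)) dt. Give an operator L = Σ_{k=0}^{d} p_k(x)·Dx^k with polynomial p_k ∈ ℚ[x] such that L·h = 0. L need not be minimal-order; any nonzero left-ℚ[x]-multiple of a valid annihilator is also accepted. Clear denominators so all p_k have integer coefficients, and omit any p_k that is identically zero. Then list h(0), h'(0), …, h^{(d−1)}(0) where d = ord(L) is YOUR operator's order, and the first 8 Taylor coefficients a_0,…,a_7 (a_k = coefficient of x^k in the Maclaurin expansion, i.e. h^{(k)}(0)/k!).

L = 25·Dx + 26·Dx^3 + Dx^5  (order 5).
h: a_k = 0, 0, 3, 0, -21/4, 0, 521/120, 0, …
ICs: h(0) = 0, h′(0) = 0, h′′(0) = 6, h′′′(0) = 0, h′′′′(0) = -126.

f: a_k = 1, 0, -2, 0, 2/3, 0, -4/45, 0, …
g: a_k = 0, 6, 0, -9, 0, 81/20, 0, -243/280, …
f·g: L₀ = L_f ⊗_s L_g, ord ≤ 2·2.
∫: right-multiply L₀ by Dx.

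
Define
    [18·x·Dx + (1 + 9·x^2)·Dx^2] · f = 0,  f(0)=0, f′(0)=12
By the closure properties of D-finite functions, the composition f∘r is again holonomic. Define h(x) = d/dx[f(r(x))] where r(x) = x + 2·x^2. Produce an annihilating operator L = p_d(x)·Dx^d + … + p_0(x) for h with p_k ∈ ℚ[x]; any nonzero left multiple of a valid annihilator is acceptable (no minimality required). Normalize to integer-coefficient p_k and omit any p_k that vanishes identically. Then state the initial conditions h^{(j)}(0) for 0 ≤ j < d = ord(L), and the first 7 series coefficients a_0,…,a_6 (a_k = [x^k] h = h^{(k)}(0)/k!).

f: a_k = 0, 12, 0, -36, 0, 972/5, 0, …
f∘r: x↦r, Dx↦Dx/r' in L_f ⇒ L₀.
h₀' ⇒ L via d/dx closure of L₀.
L = (-4 + 18·x + 144·x^2 + 432·x^3 + 432·x^4) + (1 + 4·x + 9·x^2 + 72·x^3 + 180·x^4 + 144·x^5)·Dx  (order 1).
h: a_k = 12, 48, -108, -864, -1188, 9936, 45684, …
ICs: h(0) = 12.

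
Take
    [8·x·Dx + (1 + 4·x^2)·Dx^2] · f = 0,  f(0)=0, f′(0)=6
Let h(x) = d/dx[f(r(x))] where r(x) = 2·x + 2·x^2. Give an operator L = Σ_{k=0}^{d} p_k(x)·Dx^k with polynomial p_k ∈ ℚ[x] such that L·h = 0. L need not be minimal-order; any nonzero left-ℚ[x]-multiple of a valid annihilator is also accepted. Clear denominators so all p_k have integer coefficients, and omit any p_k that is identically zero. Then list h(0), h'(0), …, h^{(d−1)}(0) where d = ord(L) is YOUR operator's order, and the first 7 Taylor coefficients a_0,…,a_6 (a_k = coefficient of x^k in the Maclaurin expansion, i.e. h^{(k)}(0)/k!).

f: a_k = 0, 6, 0, -8, 0, 96/5, 0, …
L₀ from L_f via x↦r, Dx↦r'^{-1}Dx.
h₀' ⇒ L via d/dx closure of L₀.
L = (-2 + 32·x + 128·x^2 + 192·x^3 + 96·x^4) + (1 + 2·x + 16·x^2 + 64·x^3 + 80·x^4 + 32·x^5)·Dx  (order 1).
h: a_k = 12, 24, -192, -768, 2112, 18048, -6144, …
ICs: h(0) = 12.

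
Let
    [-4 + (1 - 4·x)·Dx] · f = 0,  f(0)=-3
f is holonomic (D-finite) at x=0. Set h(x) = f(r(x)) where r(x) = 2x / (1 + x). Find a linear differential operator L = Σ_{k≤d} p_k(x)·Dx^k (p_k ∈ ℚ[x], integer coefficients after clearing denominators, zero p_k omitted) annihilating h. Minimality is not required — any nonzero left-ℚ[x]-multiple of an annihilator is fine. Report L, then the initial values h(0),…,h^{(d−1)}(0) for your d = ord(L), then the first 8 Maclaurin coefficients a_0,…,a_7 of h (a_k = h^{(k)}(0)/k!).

L = 8 + (-1 + 6·x + 7·x^2)·Dx  (order 1).
h: a_k = -3, -24, -168, -1176, -8232, -57624, -403368, -2823576, …
ICs: h(0) = -3.

f: a_k = -3, -12, -48, -192, -768, -3072, -12288, -49152, …
L₀ from L_f via x↦r, Dx↦r'^{-1}Dx.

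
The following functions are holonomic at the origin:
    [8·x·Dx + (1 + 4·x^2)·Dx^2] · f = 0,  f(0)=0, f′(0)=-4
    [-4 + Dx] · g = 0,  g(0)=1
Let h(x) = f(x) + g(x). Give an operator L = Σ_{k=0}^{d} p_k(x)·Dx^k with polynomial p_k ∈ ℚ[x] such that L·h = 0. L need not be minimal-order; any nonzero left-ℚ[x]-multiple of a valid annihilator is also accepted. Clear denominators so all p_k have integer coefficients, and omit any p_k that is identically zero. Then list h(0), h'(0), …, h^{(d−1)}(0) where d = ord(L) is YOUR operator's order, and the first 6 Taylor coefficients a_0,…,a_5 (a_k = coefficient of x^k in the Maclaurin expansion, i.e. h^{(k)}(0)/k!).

f: a_k = 0, -4, 0, 16/3, 0, -64/5, …
g: a_k = 1, 4, 8, 32/3, 32/3, 128/15, …
h₀=f+g: left-lcm gives L₀, ord ≤ 3.
L = (8 - 32·x - 96·x^2 - 128·x^3)·Dx + (-6 - 8·x^2 - 64·x^4)·Dx^2 + (1 + 2·x + 8·x^2 + 8·x^3 + 16·x^4)·Dx^3  (order 3).
h: a_k = 1, 0, 8, 16, 32/3, -64/15, …
ICs: h(0) = 1, h′(0) = 0, h′′(0) = 16.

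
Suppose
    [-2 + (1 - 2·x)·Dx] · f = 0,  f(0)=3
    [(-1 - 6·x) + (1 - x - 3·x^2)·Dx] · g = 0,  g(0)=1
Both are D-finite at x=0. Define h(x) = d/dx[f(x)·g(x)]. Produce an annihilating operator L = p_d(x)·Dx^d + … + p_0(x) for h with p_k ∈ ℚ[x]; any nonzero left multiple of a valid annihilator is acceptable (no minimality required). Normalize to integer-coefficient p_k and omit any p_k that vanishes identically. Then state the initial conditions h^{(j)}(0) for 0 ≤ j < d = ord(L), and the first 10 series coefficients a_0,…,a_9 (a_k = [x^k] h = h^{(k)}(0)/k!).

L = (20 - 18·x - 102·x^2 - 96·x^3 + 432·x^4) + (-3 + 7·x + 27·x^2 - 70·x^3 - 30·x^4 + 108·x^5)·Dx  (order 1).
h: a_k = 9, 60, 243, 876, 2790, 8442, 24255, 67632, 183465, 488190, …
ICs: h(0) = 9.

f: a_k = 3, 6, 12, 24, 48, 96, 192, 384, 768, 1536, …
g: a_k = 1, 1, 4, 7, 19, 40, 97, 217, 508, 1159, …
f·g: L₀ = L_f ⊗_s L_g, ord ≤ 1·1.
Differentiate: ansatz ord ≤ ord L₀ ⇒ L.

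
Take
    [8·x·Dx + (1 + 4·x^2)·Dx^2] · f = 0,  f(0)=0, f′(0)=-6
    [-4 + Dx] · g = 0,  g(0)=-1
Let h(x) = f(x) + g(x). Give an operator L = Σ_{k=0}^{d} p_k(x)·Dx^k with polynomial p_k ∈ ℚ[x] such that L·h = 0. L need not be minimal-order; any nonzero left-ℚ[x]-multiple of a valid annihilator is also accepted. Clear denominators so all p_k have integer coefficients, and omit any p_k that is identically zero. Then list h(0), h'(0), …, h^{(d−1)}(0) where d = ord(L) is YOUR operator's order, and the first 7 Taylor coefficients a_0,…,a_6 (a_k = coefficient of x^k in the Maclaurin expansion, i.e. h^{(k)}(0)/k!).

f: a_k = 0, -6, 0, 8, 0, -96/5, 0, …
g: a_k = -1, -4, -8, -32/3, -32/3, -128/15, -256/45, …
L₀ := lclm(L_f,L_g); ord L₀ ≤ 2+1.
L = (8 - 32·x - 96·x^2 - 128·x^3)·Dx + (-6 - 8·x^2 - 64·x^4)·Dx^2 + (1 + 2·x + 8·x^2 + 8·x^3 + 16·x^4)·Dx^3  (order 3).
h: a_k = -1, -10, -8, -8/3, -32/3, -416/15, -256/45, …
ICs: h(0) = -1, h′(0) = -10, h′′(0) = -16.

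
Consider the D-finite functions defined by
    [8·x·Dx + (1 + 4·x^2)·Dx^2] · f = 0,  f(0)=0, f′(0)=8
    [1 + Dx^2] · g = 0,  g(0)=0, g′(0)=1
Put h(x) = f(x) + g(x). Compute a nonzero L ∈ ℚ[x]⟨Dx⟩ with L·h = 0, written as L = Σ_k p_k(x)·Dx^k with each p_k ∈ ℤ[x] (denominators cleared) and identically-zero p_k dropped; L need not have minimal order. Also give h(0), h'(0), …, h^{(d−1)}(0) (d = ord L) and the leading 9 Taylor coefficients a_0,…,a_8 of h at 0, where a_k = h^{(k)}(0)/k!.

f: a_k = 0, 8, 0, -32/3, 0, 128/5, 0, -512/7, 0, …
g: a_k = 0, 1, 0, -1/6, 0, 1/120, 0, -1/5040, 0, …
h₀=f+g: left-lcm gives L₀, ord ≤ 4.
L = (-376·x + 1600·x^3 + 128·x^5)·Dx + (-7 + 76·x^2 + 432·x^4 + 64·x^6)·Dx^2 + (-376·x + 1600·x^3 + 128·x^5)·Dx^3 + (-7 + 76·x^2 + 432·x^4 + 64·x^6)·Dx^4  (order 4).
h: a_k = 0, 9, 0, -65/6, 0, 3073/120, 0, -52663/720, 0, …
ICs: h(0) = 0, h′(0) = 9, h′′(0) = 0, h′′′(0) = -65.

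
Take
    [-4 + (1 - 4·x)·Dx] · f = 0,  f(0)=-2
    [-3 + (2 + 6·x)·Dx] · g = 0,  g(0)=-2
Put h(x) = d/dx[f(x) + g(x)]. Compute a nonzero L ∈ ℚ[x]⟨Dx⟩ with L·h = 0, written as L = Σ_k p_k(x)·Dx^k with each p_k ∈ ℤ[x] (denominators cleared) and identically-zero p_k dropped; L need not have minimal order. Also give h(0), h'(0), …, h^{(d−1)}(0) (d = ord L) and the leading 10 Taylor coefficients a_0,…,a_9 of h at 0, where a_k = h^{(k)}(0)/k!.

L = (-792 - 864·x) + (-357 - 2520·x - 3024·x^2)·Dx + (38 + 34·x - 528·x^2 - 864·x^3)·Dx^2  (order 2).
h: a_k = -11, -119/2, -3153/8, -32363/16, -1319225/128, -12536985/256, -235386221/1024, -2144668979/2048, -154745482761/32768, -1373671794125/65536, …
ICs: h(0) = -11, h′(0) = -119/2.

f: a_k = -2, -8, -32, -128, -512, -2048, -8192, -32768, -131072, -524288, …
g: a_k = -2, -3, 9/4, -27/8, 405/64, -1701/128, 15309/512, -72171/1024, 2814669/16384, -14073345/32768, …
f+g: L₀ = lclm(L_f,L_g), ord ≤ 1+1.
h=h₀': d/dx-closure on L₀ ⇒ L.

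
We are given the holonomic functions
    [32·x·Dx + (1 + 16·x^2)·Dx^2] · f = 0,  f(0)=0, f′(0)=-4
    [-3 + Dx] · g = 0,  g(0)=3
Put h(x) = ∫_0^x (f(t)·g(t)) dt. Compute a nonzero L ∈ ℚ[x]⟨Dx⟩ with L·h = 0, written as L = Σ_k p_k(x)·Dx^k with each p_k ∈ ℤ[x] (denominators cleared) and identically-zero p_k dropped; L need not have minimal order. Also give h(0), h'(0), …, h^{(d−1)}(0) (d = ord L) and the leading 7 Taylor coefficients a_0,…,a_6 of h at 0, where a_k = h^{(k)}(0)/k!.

f: a_k = 0, -4, 0, 64/3, 0, -1024/5, 0, …
g: a_k = 3, 9, 27/2, 27/2, 81/8, 243/40, 243/80, …
Product ⇒ symmetric product L₀, ord ≤ 2.
∫: right-multiply L₀ by Dx.
L = (9 - 96·x + 144·x^2)·Dx + (-6 + 32·x - 96·x^2)·Dx^2 + (1 + 16·x^2)·Dx^3  (order 3).
h: a_k = 0, 0, -6, -12, 5/2, 138/5, -1223/20, …
ICs: h(0) = 0, h′(0) = 0, h′′(0) = -12.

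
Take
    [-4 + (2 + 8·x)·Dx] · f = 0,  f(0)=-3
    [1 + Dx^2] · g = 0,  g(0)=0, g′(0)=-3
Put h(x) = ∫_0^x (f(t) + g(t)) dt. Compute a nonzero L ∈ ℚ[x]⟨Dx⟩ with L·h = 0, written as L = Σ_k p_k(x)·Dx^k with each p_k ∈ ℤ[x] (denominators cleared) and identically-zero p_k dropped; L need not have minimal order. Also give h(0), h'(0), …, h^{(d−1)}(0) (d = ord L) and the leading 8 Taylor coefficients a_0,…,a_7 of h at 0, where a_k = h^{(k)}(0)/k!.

L = (-26 - 16·x - 32·x^2)·Dx + (-3 - 4·x + 48·x^2 + 64·x^3)·Dx^2 + (-26 - 16·x - 32·x^2)·Dx^3 + (-3 - 4·x + 48·x^2 + 64·x^3)·Dx^4  (order 4).
h: a_k = 0, -3, -9/2, 2, -23/8, 6, -3361/240, 36, …
ICs: h(0) = 0, h′(0) = -3, h′′(0) = -9, h′′′(0) = 12.

f: a_k = -3, -6, 6, -12, 30, -84, 252, -792, …
g: a_k = 0, -3, 0, 1/2, 0, -1/40, 0, 1/1680, …
Weyl lclm of L_f,L_g ⇒ L₀ (ord ≤ 3).
h=∫h₀ ⇒ L = L₀·Dx.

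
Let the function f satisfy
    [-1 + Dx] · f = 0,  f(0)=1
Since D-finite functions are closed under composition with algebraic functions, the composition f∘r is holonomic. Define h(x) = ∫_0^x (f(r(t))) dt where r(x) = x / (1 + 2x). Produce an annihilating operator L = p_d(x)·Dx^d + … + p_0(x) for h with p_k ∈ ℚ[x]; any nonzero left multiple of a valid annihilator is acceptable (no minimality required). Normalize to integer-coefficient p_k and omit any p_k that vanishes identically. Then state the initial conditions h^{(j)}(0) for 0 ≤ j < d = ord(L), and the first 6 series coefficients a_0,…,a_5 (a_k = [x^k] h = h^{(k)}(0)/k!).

f: a_k = 1, 1, 1/2, 1/6, 1/24, 1/120, …
L₀ from L_f via x↦r, Dx↦r'^{-1}Dx.
h=∫h₀ ⇒ L = L₀·Dx.
L = -Dx + (1 + 4·x + 4·x^2)·Dx^2  (order 2).
h: a_k = 0, 1, 1/2, -1/2, 13/24, -71/120, …
ICs: h(0) = 0, h′(0) = 1.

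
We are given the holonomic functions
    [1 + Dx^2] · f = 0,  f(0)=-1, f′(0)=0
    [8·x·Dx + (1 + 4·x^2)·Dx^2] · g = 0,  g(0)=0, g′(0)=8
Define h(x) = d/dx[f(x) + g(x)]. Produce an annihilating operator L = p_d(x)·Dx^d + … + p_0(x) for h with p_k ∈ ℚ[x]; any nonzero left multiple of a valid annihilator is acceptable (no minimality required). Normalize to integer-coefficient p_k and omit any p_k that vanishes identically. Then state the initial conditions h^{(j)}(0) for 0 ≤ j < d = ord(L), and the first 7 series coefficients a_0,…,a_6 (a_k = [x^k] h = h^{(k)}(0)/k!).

f: a_k = -1, 0, 1/2, 0, -1/24, 0, 1/720, …
g: a_k = 0, 8, 0, -32/3, 0, 128/5, 0, …
f+g: L₀ = lclm(L_f,L_g), ord ≤ 2+2.
Differentiate: ansatz ord ≤ ord L₀ ⇒ L.
L = (-376·x + 1600·x^3 + 128·x^5) + (-7 + 76·x^2 + 432·x^4 + 64·x^6)·Dx + (-376·x + 1600·x^3 + 128·x^5)·Dx^2 + (-7 + 76·x^2 + 432·x^4 + 64·x^6)·Dx^3  (order 3).
h: a_k = 8, 1, -32, -1/6, 128, 1/120, -512, …
ICs: h(0) = 8, h′(0) = 1, h′′(0) = -64.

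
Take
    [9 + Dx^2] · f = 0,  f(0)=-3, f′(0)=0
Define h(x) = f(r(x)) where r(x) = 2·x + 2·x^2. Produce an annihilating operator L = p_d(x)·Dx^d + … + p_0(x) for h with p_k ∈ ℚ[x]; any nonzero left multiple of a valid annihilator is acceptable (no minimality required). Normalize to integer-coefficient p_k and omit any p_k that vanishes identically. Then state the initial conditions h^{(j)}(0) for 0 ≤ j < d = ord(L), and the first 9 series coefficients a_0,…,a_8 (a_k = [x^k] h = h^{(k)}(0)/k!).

L = (36 + 216·x + 432·x^2 + 288·x^3) - 2·Dx + (1 + 2·x)·Dx^2  (order 2).
h: a_k = -3, 0, 54, 108, -108, -648, -3888/5, 2592/5, 92016/35, …
ICs: h(0) = -3, h′(0) = 0.

f: a_k = -3, 0, 27/2, 0, -81/8, 0, 243/80, 0, -2187/4480, …
Change of var in L_f (x↦r) gives L₀.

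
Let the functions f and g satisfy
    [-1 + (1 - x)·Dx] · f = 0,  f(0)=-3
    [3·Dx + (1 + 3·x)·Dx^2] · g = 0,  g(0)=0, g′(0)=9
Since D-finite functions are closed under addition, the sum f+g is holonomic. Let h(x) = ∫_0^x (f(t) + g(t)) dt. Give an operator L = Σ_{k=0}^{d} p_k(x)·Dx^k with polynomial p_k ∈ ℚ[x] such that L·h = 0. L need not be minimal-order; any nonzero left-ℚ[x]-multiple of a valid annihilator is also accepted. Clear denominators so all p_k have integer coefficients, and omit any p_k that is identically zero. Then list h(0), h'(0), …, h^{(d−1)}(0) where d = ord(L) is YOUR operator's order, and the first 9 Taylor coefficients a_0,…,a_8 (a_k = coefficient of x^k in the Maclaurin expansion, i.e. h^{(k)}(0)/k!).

L = (54 + 18·x)·Dx^2 + (-12 + 72·x + 36·x^2)·Dx^3 + (-5 - 13·x + 9·x^2 + 9·x^3)·Dx^4  (order 4).
h: a_k = 0, -3, 3, -11/2, 6, -51/4, 119/5, -105/2, 1635/14, …
ICs: h(0) = 0, h′(0) = -3, h′′(0) = 6, h′′′(0) = -33.

f: a_k = -3, -3, -3, -3, -3, -3, -3, -3, -3, …
g: a_k = 0, 9, -27/2, 27, -243/4, 729/5, -729/2, 6561/7, -19683/8, …
f+g: L₀ = lclm(L_f,L_g), ord ≤ 1+2.
h=∫₀ˣh₀: take L = L₀·Dx.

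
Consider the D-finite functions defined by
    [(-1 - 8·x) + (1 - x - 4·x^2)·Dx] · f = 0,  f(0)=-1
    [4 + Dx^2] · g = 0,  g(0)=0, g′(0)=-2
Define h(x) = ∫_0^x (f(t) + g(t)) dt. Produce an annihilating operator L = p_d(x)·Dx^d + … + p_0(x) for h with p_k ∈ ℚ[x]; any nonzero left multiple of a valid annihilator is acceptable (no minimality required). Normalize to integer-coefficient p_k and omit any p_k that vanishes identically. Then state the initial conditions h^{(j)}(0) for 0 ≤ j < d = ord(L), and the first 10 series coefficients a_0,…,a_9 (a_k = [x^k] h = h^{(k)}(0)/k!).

f: a_k = -1, -1, -5, -9, -29, -65, -181, -441, -1165, -2929, …
g: a_k = 0, -2, 0, 4/3, 0, -4/15, 0, 8/315, 0, -4/2835, …
h₀=f+g: left-lcm gives L₀, ord ≤ 3.
h=∫₀ˣh₀: take L = L₀·Dx.
L = (116 + 1008·x + 968·x^2 + 2688·x^3 + 640·x^4 + 1024·x^5)·Dx + (-28 - 4·x + 8·x^2 + 200·x^3 + 480·x^4 + 384·x^5 + 512·x^6)·Dx^2 + (29 + 252·x + 242·x^2 + 672·x^3 + 160·x^4 + 256·x^5)·Dx^3 + (-7 - x + 2·x^2 + 50·x^3 + 120·x^4 + 96·x^5 + 128·x^6)·Dx^4  (order 4).
h: a_k = 0, -1, -3/2, -5/3, -23/12, -29/5, -979/90, -181/7, -138907/2520, -1165/9, …
ICs: h(0) = 0, h′(0) = -1, h′′(0) = -3, h′′′(0) = -10.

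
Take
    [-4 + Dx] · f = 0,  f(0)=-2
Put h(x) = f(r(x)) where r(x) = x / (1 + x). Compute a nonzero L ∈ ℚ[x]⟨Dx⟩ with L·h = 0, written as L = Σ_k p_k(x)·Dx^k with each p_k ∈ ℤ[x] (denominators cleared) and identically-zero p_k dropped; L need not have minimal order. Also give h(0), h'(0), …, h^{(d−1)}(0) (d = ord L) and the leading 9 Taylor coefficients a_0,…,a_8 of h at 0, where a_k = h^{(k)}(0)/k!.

f: a_k = -2, -8, -16, -64/3, -64/3, -256/15, -512/45, -2048/315, -1024/315, …
L₀ from L_f via x↦r, Dx↦r'^{-1}Dx.
L = -4 + (1 + 2·x + x^2)·Dx  (order 1).
h: a_k = -2, -8, -8, 8/3, 8/3, -56/15, 88/45, 136/315, -632/315, …
ICs: h(0) = -2.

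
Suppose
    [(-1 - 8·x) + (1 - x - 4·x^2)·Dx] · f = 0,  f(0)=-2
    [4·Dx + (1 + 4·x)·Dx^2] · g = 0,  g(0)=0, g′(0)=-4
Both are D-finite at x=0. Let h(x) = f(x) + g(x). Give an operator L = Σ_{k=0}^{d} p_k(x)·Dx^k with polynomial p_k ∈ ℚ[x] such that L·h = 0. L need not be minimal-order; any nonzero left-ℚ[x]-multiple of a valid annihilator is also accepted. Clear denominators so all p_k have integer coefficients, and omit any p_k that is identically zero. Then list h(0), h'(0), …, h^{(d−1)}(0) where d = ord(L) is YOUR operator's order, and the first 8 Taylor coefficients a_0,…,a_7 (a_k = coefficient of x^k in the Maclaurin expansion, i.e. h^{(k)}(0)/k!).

f: a_k = -2, -2, -10, -18, -58, -130, -362, -882, …
g: a_k = 0, -4, 8, -64/3, 64, -1024/5, 2048/3, -16384/7, …
f+g: L₀ = lclm(L_f,L_g), ord ≤ 1+2.
L = (268 + 1616·x + 5504·x^2 + 4608·x^3 + 6144·x^4)·Dx + (11 + 360·x + 3008·x^2 + 7680·x^3 + 9472·x^4 + 10240·x^5)·Dx^2 + (-7 - 67·x - 154·x^2 + 136·x^3 + 928·x^4 + 2176·x^5 + 2048·x^6)·Dx^3  (order 3).
h: a_k = -2, -6, -2, -118/3, 6, -1674/5, 962/3, -22558/7, …
ICs: h(0) = -2, h′(0) = -6, h′′(0) = -4.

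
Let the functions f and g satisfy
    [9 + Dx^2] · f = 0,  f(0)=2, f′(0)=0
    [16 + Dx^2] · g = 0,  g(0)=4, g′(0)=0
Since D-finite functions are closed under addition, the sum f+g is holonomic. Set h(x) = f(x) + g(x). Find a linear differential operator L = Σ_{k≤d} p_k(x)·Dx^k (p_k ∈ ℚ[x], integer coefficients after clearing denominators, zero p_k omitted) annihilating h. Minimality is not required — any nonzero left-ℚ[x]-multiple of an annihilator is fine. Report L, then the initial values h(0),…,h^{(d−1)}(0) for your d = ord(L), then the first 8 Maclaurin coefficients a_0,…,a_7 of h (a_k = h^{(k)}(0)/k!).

f: a_k = 2, 0, -9, 0, 27/4, 0, -81/40, 0, …
g: a_k = 4, 0, -32, 0, 128/3, 0, -1024/45, 0, …
h₀=f+g: left-lcm gives L₀, ord ≤ 4.
L = 144 + 25·Dx^2 + Dx^4  (order 4).
h: a_k = 6, 0, -41, 0, 593/12, 0, -8921/360, 0, …
ICs: h(0) = 6, h′(0) = 0, h′′(0) = -82, h′′′(0) = 0.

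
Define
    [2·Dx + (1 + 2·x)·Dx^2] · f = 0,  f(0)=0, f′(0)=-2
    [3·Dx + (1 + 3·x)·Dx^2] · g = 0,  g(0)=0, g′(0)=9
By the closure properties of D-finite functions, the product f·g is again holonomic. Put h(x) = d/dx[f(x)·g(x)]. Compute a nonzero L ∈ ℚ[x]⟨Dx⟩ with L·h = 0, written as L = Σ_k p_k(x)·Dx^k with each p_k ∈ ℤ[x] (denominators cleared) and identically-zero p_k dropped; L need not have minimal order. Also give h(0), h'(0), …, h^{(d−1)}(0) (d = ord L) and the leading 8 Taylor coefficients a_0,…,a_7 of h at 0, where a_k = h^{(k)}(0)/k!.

f: a_k = 0, -2, 2, -8/3, 4, -32/5, 32/3, -128/7, …
g: a_k = 0, 9, -27/2, 27, -243/4, 729/5, -729/2, 6561/7, …
h₀=f·g: eliminate ⇒ L₀, order ≤ 2·2.
Differentiate: ansatz ord ≤ ord L₀ ⇒ L.
L = (156 + 720·x + 864·x^2) + (310 + 2244·x + 5400·x^2 + 4320·x^3)·Dx + (88 + 860·x + 3132·x^2 + 5040·x^3 + 3024·x^4)·Dx^2 + (5 + 62·x + 305·x^2 + 744·x^3 + 900·x^4 + 432·x^5)·Dx^3  (order 3).
h: a_k = 0, -36, 135, -420, 2475/2, -17901/5, 10311, -1040688/35, …
ICs: h(0) = 0, h′(0) = -36, h′′(0) = 270.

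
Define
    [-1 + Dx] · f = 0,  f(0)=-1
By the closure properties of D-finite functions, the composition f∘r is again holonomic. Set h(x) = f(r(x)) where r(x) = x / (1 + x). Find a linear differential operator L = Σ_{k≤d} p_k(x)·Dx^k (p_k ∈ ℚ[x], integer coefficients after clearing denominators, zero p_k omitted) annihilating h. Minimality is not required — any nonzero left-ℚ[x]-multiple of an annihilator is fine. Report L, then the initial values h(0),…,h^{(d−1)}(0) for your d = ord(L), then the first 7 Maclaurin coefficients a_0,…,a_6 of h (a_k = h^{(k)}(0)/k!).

f: a_k = -1, -1, -1/2, -1/6, -1/24, -1/120, -1/720, …
f∘r: x↦r, Dx↦Dx/r' in L_f ⇒ L₀.
L = -1 + (1 + 2·x + x^2)·Dx  (order 1).
h: a_k = -1, -1, 1/2, -1/6, -1/24, 19/120, -151/720, …
ICs: h(0) = -1.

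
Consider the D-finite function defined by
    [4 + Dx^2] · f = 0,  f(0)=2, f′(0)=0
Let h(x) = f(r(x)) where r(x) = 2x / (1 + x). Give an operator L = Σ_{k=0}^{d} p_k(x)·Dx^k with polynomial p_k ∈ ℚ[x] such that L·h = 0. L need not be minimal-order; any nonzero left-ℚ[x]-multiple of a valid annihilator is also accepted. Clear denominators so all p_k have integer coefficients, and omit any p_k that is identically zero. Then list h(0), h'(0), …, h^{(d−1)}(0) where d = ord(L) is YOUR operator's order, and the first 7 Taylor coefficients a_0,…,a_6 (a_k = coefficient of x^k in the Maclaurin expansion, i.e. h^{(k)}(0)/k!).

f: a_k = 2, 0, -4, 0, 4/3, 0, -8/45, …
L₀ from L_f via x↦r, Dx↦r'^{-1}Dx.
L = 16 + (2 + 6·x + 6·x^2 + 2·x^3)·Dx + (1 + 4·x + 6·x^2 + 4·x^3 + x^4)·Dx^2  (order 2).
h: a_k = 2, 0, -16, 32, -80/3, -64/3, 5488/45, …
ICs: h(0) = 2, h′(0) = 0.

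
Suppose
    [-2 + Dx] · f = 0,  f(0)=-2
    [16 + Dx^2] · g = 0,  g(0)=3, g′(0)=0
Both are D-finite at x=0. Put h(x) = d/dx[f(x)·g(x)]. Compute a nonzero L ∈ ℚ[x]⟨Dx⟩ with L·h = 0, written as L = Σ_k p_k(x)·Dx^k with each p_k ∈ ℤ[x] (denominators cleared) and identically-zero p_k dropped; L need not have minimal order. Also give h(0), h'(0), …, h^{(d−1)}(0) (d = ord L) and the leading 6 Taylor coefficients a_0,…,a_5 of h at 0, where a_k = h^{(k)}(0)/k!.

L = 20 - 4·Dx + Dx^2  (order 2).
h: a_k = -12, 72, 264, 112, -328, -1872/5, …
ICs: h(0) = -12, h′(0) = 72.

f: a_k = -2, -4, -4, -8/3, -4/3, -8/15, …
g: a_k = 3, 0, -24, 0, 32, 0, …
f·g: L₀ = L_f ⊗_s L_g, ord ≤ 1·2.
h=h₀': d/dx-closure on L₀ ⇒ L.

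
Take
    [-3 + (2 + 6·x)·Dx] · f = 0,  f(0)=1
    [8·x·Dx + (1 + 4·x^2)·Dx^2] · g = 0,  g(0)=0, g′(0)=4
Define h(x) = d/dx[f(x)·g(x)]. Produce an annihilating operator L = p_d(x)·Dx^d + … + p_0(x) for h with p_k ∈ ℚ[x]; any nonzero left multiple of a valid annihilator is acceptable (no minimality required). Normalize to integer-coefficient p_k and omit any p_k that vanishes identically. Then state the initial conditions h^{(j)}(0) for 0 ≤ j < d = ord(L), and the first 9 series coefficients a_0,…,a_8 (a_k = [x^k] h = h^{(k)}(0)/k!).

L = (15 + 1440·x + 1656·x^2 - 3456·x^3 - 1296·x^4) + (172 + 1188·x + 3552·x^2 + 1152·x^3 - 12096·x^4 - 5184·x^5)·Dx + (36 + 152·x + 36·x^2 - 256·x^3 - 864·x^4 - 3456·x^5 - 1728·x^6)·Dx^2  (order 2).
h: a_k = 4, 12, -59/2, -5, 983/32, 35307/160, -841319/1280, 1294977/2240, -77121523/57344, …
ICs: h(0) = 4, h′(0) = 12.

f: a_k = 1, 3/2, -9/8, 27/16, -405/128, 1701/256, -15309/1024, 72171/2048, -2814669/32768, …
g: a_k = 0, 4, 0, -16/3, 0, 64/5, 0, -256/7, 0, …
L₀ := L_f ⊗_s L_g (sym. prod.), ord ≤ 2.
h₀' ⇒ L via d/dx closure of L₀.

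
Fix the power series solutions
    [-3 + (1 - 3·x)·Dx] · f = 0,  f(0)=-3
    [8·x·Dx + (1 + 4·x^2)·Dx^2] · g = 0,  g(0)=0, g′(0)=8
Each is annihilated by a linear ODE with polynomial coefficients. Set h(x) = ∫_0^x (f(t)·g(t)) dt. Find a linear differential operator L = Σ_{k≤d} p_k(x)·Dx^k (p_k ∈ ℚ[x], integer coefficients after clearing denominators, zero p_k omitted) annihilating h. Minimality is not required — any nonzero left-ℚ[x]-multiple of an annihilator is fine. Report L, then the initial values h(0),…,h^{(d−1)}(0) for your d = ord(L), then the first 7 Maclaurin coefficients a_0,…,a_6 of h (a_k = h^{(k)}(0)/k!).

f: a_k = -3, -9, -27, -81, -243, -729, -2187, …
g: a_k = 0, 8, 0, -32/3, 0, 128/5, 0, …
f·g: L₀ = L_f ⊗_s L_g, ord ≤ 1·2.
Integrate: L := L₀·Dx.
L = 24·x·Dx + (6 - 8·x + 48·x^2)·Dx^2 + (-1 + 3·x - 4·x^2 + 12·x^3)·Dx^3  (order 3).
h: a_k = 0, 0, -12, -24, -46, -552/5, -1444/5, …
ICs: h(0) = 0, h′(0) = 0, h′′(0) = -24.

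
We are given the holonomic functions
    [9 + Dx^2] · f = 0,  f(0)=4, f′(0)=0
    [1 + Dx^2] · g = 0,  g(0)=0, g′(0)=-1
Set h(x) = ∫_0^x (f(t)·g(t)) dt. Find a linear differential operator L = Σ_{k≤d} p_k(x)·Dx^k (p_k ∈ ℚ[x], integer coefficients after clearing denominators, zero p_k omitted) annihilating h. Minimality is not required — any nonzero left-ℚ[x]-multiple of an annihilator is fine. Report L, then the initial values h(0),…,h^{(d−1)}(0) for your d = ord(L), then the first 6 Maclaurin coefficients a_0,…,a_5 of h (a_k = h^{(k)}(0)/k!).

L = 64·Dx + 20·Dx^3 + Dx^5  (order 5).
h: a_k = 0, 0, -2, 0, 14/3, 0, …
ICs: h(0) = 0, h′(0) = 0, h′′(0) = -4, h′′′(0) = 0, h′′′′(0) = 112.

f: a_k = 4, 0, -18, 0, 27/2, 0, …
g: a_k = 0, -1, 0, 1/6, 0, -1/120, …
Sym-product of L_f,L_g gives L₀ (≤ ord 4).
h=∫₀ˣh₀: take L = L₀·Dx.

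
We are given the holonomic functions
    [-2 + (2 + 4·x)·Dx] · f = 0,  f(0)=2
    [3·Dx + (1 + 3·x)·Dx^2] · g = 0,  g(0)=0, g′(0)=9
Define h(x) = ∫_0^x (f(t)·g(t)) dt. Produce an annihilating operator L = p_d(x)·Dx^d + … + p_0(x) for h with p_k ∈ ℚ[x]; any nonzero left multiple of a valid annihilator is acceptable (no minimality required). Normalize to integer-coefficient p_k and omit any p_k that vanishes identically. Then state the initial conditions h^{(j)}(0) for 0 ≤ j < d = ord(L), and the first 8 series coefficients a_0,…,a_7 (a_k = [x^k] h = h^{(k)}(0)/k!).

L = 3·x·Dx + (1 + 2·x)·Dx^2 + (1 + 7·x + 16·x^2 + 12·x^3)·Dx^3  (order 3).
h: a_k = 0, 0, 9, -3, 9/2, -9, 789/40, -12681/280, …
ICs: h(0) = 0, h′(0) = 0, h′′(0) = 18.

f: a_k = 2, 2, -1, 1, -5/4, 7/4, -21/8, 33/8, …
g: a_k = 0, 9, -27/2, 27, -243/4, 729/5, -729/2, 6561/7, …
h₀=f·g: eliminate ⇒ L₀, order ≤ 1·2.
Integrate: L := L₀·Dx.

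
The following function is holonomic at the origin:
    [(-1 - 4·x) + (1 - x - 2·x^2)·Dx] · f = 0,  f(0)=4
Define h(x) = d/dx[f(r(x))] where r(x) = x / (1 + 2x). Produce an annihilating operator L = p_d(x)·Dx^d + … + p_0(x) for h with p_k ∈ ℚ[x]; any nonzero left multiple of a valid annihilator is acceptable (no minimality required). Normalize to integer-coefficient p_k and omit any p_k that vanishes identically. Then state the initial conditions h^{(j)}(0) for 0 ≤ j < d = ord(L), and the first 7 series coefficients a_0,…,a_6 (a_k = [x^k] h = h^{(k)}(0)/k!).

L = 2 + (-1 - 11·x - 36·x^2 - 36·x^3)·Dx  (order 1).
h: a_k = 4, 8, -36, 144, -540, 1944, -6804, …
ICs: h(0) = 4.

f: a_k = 4, 4, 12, 20, 44, 84, 172, …
f∘r: x↦r, Dx↦Dx/r' in L_f ⇒ L₀.
Derive L from L₀ (diff closure).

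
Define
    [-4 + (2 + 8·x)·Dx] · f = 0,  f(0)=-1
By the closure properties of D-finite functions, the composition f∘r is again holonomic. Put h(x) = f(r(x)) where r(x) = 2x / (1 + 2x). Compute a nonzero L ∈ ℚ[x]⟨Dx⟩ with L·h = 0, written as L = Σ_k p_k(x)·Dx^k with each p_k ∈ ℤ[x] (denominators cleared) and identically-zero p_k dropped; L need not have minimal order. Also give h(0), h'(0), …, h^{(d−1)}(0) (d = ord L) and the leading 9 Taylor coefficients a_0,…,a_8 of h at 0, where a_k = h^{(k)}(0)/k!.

f: a_k = -1, -2, 2, -4, 10, -28, 84, -264, 858, …
Substitute x→r, Dx→(1/r')Dx; clear ⇒ L₀.
L = -4 + (1 + 12·x + 20·x^2)·Dx  (order 1).
h: a_k = -1, -4, 16, -80, 480, -3264, 24064, -187136, 1510400, …
ICs: h(0) = -1.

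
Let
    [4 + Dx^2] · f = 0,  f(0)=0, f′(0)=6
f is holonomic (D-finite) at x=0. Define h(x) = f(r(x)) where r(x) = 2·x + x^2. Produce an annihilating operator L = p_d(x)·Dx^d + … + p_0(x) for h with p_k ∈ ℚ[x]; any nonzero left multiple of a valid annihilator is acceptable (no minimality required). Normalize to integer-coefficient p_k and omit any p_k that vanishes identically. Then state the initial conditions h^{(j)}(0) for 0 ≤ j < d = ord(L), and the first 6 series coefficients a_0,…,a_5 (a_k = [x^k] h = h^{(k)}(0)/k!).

L = (16 + 48·x + 48·x^2 + 16·x^3) - Dx + (1 + x)·Dx^2  (order 2).
h: a_k = 0, 12, 6, -32, -48, 8/5, …
ICs: h(0) = 0, h′(0) = 12.

f: a_k = 0, 6, 0, -4, 0, 4/5, …
Substitute x→r, Dx→(1/r')Dx; clear ⇒ L₀.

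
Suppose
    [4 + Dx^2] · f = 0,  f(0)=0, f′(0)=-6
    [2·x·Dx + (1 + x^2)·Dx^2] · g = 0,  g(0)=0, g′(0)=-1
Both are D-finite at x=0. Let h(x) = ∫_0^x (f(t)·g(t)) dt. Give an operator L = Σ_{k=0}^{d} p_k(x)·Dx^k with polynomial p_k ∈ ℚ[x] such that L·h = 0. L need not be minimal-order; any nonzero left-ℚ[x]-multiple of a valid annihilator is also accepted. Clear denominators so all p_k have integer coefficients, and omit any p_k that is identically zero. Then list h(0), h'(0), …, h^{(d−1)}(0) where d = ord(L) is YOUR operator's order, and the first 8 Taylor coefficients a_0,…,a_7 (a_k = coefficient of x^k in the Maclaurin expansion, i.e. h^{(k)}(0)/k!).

f: a_k = 0, -6, 0, 4, 0, -4/5, 0, 8/105, …
g: a_k = 0, -1, 0, 1/3, 0, -1/5, 0, 1/7, …
Sym-product of L_f,L_g gives L₀ (≤ ord 4).
h=∫h₀ ⇒ L = L₀·Dx.
L = (160 + 464·x^2 + 464·x^4 + 256·x^6 + 64·x^8)·Dx + (96·x + 224·x^3 + 192·x^5 + 64·x^7)·Dx^2 + (60 + 188·x^2 + 216·x^4 + 128·x^6 + 32·x^8)·Dx^3 + (24·x + 56·x^3 + 48·x^5 + 16·x^7)·Dx^4 + (5 + 18·x^2 + 25·x^4 + 16·x^6 + 4·x^8)·Dx^5  (order 5).
h: a_k = 0, 0, 0, 2, 0, -6/5, 0, 10/21, …
ICs: h(0) = 0, h′(0) = 0, h′′(0) = 0, h′′′(0) = 12, h′′′′(0) = 0.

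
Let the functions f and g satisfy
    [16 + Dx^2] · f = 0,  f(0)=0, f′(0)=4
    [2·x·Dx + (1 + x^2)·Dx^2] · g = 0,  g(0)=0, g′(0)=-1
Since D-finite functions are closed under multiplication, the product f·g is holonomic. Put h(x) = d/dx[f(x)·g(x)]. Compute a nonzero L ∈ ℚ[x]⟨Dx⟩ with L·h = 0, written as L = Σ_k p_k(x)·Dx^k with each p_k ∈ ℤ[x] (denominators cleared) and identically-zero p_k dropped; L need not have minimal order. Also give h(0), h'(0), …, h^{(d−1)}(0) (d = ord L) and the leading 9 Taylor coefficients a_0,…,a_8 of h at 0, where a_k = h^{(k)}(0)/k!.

L = (32960 + 157056·x^2 + 319424·x^4 + 359424·x^6 + 242688·x^8 + 94208·x^10 + 16384·x^12) + (6752·x + 28736·x^3 + 49120·x^5 + 43520·x^7 + 20480·x^9 + 4096·x^11)·Dx + (3420 + 17320·x^2 + 37356·x^4 + 44272·x^6 + 30848·x^8 + 12032·x^10 + 2048·x^12)·Dx^2 + (422·x + 1796·x^3 + 3070·x^5 + 2720·x^7 + 1280·x^9 + 256·x^11)·Dx^3 + (85 + 469·x^2 + 1087·x^4 + 1363·x^6 + 980·x^8 + 384·x^10 + 64·x^12)·Dx^4  (order 4).
h: a_k = 0, -8, 0, 48, 0, -232/3, 0, 352/5, 0, …
ICs: h(0) = 0, h′(0) = -8, h′′(0) = 0, h′′′(0) = 288.

f: a_k = 0, 4, 0, -32/3, 0, 128/15, 0, -1024/315, 0, …
g: a_k = 0, -1, 0, 1/3, 0, -1/5, 0, 1/7, 0, …
Sym-product of L_f,L_g gives L₀ (≤ ord 4).
Derive L from L₀ (diff closure).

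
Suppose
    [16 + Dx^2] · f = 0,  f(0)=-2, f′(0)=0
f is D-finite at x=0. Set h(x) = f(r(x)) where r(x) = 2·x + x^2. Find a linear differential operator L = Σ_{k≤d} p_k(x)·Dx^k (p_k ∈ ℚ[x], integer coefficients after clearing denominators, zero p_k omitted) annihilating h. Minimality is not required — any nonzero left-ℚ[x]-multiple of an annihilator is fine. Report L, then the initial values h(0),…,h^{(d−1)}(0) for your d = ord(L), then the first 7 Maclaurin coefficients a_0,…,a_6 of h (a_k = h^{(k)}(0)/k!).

L = (64 + 192·x + 192·x^2 + 64·x^3) - Dx + (1 + x)·Dx^2  (order 2).
h: a_k = -2, 0, 64, 64, -976/3, -2048/3, 9728/45, …
ICs: h(0) = -2, h′(0) = 0.

f: a_k = -2, 0, 16, 0, -64/3, 0, 512/45, …
h₀=f(r): pull back L_f along r ⇒ L₀.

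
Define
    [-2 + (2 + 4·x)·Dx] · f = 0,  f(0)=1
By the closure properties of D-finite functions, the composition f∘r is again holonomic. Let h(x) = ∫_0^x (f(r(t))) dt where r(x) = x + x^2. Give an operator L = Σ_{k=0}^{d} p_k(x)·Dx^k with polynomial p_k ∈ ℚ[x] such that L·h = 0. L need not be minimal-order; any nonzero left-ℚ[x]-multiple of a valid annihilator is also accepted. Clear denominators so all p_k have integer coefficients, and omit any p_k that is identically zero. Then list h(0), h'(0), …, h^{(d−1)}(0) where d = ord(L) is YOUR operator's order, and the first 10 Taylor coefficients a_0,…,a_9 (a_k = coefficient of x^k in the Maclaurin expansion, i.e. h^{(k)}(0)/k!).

L = (-1 - 2·x)·Dx + (1 + 2·x + 2·x^2)·Dx^2  (order 2).
h: a_k = 0, 1, 1/2, 1/6, -1/8, 3/40, -1/48, -3/112, 7/128, -61/1152, …
ICs: h(0) = 0, h′(0) = 1.

f: a_k = 1, 1, -1/2, 1/2, -5/8, 7/8, -21/16, 33/16, -429/128, 715/128, …
Change of var in L_f (x↦r) gives L₀.
h=∫₀ˣh₀: take L = L₀·Dx.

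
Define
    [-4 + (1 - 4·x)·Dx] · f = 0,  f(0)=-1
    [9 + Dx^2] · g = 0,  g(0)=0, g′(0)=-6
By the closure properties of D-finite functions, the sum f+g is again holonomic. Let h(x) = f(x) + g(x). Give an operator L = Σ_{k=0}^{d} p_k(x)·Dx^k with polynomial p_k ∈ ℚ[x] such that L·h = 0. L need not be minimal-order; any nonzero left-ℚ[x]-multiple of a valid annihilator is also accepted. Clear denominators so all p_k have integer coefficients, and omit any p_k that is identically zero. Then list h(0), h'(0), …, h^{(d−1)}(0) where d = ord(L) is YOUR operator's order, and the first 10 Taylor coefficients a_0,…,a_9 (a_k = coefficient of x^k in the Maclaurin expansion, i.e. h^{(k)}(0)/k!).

f: a_k = -1, -4, -16, -64, -256, -1024, -4096, -16384, -65536, -262144, …
g: a_k = 0, -6, 0, 9, 0, -81/20, 0, 243/280, 0, -243/2240, …
h₀=f+g: left-lcm gives L₀, ord ≤ 3.
L = (3780 - 2592·x + 5184·x^2) + (-369 + 2124·x - 3888·x^2 + 5184·x^3)·Dx + (420 - 288·x + 576·x^2)·Dx^2 + (-41 + 236·x - 432·x^2 + 576·x^3)·Dx^3  (order 3).
h: a_k = -1, -10, -16, -55, -256, -20561/20, -4096, -4587277/280, -65536, -587202803/2240, …
ICs: h(0) = -1, h′(0) = -10, h′′(0) = -32.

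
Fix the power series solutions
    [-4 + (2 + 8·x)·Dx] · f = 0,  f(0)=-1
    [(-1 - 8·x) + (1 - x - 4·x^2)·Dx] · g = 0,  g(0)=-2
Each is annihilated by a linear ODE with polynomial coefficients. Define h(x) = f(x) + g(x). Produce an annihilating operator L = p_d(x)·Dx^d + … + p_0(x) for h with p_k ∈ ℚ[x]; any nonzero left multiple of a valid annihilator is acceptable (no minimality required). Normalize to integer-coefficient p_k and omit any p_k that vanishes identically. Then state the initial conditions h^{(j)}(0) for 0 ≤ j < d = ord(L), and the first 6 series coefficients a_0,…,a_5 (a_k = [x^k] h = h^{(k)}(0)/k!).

L = (24 + 156·x + 336·x^2 + 640·x^3) + (-14 - 96·x - 420·x^2 - 1184·x^3 - 1600·x^4)·Dx + (-1 + 11·x + 90·x^2 + 24·x^3 - 544·x^4 - 640·x^5)·Dx^2  (order 2).
h: a_k = -3, -4, -8, -22, -48, -158, …
ICs: h(0) = -3, h′(0) = -4.

f: a_k = -1, -2, 2, -4, 10, -28, …
g: a_k = -2, -2, -10, -18, -58, -130, …
Weyl lclm of L_f,L_g ⇒ L₀ (ord ≤ 2).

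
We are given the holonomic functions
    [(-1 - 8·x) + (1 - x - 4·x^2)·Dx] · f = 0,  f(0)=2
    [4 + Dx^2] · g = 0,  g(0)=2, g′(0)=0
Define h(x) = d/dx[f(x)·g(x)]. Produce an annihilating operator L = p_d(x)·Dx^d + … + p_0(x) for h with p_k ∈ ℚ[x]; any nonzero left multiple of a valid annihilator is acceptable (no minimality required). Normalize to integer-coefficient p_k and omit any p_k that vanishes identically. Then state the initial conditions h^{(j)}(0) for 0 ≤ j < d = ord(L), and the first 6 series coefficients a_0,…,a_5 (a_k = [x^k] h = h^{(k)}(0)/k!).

L = (18 - 8·x - 28·x^2 + 32·x^3 + 64·x^4) + (4 + 34·x + 24·x^2 + 64·x^3)·Dx + (-1 + x^2 + 8·x^3 + 16·x^4)·Dx^2  (order 2).
h: a_k = 4, 24, 84, 944/3, 2860/3, 45448/15, …
ICs: h(0) = 4, h′(0) = 24.

f: a_k = 2, 2, 10, 18, 58, 130, …
g: a_k = 2, 0, -4, 0, 4/3, 0, …
L₀ := L_f ⊗_s L_g (sym. prod.), ord ≤ 2.
h=h₀': d/dx-closure on L₀ ⇒ L.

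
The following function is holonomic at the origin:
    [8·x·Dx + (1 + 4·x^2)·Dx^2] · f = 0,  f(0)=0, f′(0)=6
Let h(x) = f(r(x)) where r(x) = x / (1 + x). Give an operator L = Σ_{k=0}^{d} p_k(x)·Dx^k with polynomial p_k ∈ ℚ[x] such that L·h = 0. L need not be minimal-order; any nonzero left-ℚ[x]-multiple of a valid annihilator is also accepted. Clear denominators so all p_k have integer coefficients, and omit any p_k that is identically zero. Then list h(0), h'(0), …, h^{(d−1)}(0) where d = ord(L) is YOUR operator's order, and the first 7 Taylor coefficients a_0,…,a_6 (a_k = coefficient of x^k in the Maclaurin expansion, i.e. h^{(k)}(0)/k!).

f: a_k = 0, 6, 0, -8, 0, 96/5, 0, …
Change of var in L_f (x↦r) gives L₀.
L = (2 + 10·x)·Dx + (1 + 2·x + 5·x^2)·Dx^2  (order 2).
h: a_k = 0, 6, -6, -2, 18, -114/5, -22, …
ICs: h(0) = 0, h′(0) = 6.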